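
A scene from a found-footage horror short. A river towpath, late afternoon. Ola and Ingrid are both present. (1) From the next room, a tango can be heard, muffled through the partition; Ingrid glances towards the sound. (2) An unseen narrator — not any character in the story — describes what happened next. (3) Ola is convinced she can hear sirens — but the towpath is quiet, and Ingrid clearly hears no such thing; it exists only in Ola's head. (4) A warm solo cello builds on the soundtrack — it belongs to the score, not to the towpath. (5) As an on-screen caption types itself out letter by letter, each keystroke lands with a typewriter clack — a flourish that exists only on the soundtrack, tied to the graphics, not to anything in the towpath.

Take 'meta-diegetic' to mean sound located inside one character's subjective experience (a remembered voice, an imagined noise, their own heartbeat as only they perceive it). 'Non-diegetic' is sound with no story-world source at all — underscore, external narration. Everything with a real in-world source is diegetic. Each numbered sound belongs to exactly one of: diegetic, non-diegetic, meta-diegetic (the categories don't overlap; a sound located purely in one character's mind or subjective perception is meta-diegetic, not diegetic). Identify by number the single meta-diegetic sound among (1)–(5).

3

(1) it's coming from the next room — a location within the story world — and Ingrid reacts → diegetic.
(2) is non-diegetic: the narrator exists outside the story world, addressing only the audience.
(3) is meta-diegetic: Ola alone 'hears' it — an imagined sound, not present in the space.
(4) nothing in the towpath produces it and the characters don't hear it — pure soundtrack → non-diegetic.
(5) sound married to a title/caption — outside the diegesis by definition → non-diegetic.
Only (3) is meta-diegetic.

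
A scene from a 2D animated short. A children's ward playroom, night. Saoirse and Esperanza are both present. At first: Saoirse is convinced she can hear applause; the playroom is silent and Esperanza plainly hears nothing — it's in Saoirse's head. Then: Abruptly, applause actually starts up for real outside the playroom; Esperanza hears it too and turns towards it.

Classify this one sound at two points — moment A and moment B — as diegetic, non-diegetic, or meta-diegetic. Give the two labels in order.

Moment A: only Saoirse 'hears' it — imagined, in her mind → meta-diegetic.
Moment B: now there's a real external source and Esperanza hears it too — in the story world → diegetic.

meta-diegetic, diegetic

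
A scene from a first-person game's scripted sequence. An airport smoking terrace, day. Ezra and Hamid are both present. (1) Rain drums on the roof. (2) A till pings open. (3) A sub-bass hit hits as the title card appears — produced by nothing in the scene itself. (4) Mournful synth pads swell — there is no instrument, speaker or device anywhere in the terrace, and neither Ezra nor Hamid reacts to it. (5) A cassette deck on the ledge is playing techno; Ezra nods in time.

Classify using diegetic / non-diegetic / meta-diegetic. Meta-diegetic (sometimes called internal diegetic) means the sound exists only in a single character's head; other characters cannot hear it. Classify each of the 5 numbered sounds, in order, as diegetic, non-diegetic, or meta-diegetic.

diegetic, diegetic, non-diegetic, non-diegetic, diegetic

(1) is diegetic: rain is part of the location's real environment.
(2) the sound comes from a till physically present in the location → diegetic.
(3) is non-diegetic: nothing in the scene produces it; it's an accent added for the audience.
(4) nothing in the terrace produces it and the characters don't hear it — pure soundtrack → non-diegetic.
(5) is diegetic: source music from a cassette deck, which exists in the story world.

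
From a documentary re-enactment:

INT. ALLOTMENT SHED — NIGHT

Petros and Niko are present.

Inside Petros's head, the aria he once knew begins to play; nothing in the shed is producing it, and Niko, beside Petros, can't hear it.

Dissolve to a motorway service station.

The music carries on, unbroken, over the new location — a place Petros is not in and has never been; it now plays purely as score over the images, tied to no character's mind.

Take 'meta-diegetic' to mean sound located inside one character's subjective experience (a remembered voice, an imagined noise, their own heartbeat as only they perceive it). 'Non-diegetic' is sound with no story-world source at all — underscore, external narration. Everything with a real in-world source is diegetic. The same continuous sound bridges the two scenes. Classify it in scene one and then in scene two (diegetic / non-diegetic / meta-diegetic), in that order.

meta-diegetic, non-diegetic

Scene one: the music exists only inside Petros's mind; Niko can't hear it → meta-diegetic.
Scene two: it's detached from Petros entirely and plays over unrelated images with no in-world source — conventional underscore → non-diegetic.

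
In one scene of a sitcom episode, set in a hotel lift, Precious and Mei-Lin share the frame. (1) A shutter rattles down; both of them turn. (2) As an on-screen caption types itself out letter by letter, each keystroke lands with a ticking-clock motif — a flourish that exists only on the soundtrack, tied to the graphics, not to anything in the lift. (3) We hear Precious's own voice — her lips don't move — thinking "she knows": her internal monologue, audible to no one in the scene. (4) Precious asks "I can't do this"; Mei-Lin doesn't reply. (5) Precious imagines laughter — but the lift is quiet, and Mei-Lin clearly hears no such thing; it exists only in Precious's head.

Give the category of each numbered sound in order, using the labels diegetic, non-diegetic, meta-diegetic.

(1) is diegetic: a shutter is a real object/event in the scene's world.
Sound (2): it accompanies on-screen graphics, not anything inside the story world, so non-diegetic.
Sound (3): it's Precious's unspoken thought, heard only by the audience via her subjectivity, so meta-diegetic.
Sound (4): on-screen dialogue — Precious speaks and Mei-Lin is there to hear, so diegetic.
Sound (5): Precious alone 'hears' it — an imagined sound, not present in the space, so meta-diegetic.

diegetic, non-diegetic, meta-diegetic, diegetic, meta-diegetic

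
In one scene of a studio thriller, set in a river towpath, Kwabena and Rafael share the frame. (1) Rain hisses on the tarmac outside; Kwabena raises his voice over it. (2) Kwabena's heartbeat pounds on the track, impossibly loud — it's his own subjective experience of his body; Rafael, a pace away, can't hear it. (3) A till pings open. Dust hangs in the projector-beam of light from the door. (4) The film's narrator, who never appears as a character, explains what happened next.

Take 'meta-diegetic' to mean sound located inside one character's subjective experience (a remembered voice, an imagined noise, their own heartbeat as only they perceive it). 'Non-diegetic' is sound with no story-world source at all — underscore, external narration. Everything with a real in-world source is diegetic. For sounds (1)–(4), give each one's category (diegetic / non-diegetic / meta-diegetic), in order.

Sound (1): rain is part of the location's real environment, so diegetic.
(2) is meta-diegetic: it's Kwabena's internal bodily sensation rendered as sound; only Kwabena 'hears' it.
Sound (3): an in-world source (a till); characters could hear it, so diegetic.
(4) commentary laid over the scene from outside the fiction → non-diegetic.

diegetic, meta-diegetic, diegetic, non-diegetic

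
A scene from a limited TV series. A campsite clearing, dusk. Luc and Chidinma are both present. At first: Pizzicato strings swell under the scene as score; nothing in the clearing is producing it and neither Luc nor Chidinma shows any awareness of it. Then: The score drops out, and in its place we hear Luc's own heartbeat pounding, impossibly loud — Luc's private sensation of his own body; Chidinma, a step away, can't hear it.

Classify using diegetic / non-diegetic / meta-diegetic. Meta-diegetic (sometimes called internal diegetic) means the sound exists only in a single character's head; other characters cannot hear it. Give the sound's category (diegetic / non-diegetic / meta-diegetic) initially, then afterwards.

Initially: underscore with no in-world source, inaudible to the characters → non-diegetic.
Afterwards: the body sound is Luc's subjective perception alone — Chidinma can't hear it → meta-diegetic.

non-diegetic, meta-diegetic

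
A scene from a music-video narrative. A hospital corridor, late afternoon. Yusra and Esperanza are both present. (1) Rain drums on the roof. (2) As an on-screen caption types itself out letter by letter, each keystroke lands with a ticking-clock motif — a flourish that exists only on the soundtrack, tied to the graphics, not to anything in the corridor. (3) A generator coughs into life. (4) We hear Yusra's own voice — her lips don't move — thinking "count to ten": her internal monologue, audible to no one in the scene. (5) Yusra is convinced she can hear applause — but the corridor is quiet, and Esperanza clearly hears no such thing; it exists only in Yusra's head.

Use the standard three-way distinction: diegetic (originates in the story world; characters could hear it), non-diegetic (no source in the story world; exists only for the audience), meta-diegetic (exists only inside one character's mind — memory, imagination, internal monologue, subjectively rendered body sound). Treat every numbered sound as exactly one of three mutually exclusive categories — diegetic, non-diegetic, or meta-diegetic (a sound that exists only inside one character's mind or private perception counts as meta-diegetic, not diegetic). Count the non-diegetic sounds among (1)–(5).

1

Sound (1): rain is part of the location's real environment, so diegetic.
(2) is non-diegetic: sound married to a title/caption — outside the diegesis by definition.
Sound (3): the sound comes from a generator physically present in the location, so diegetic.
(4) is meta-diegetic: it's Yusra's unspoken thought, heard only by the audience via her subjectivity.
(5) the sound is imagined by Yusra; nothing in the story world is producing it and Esperanza can't hear it → meta-diegetic.
So 1 of the 5 is non-diegetic: (2).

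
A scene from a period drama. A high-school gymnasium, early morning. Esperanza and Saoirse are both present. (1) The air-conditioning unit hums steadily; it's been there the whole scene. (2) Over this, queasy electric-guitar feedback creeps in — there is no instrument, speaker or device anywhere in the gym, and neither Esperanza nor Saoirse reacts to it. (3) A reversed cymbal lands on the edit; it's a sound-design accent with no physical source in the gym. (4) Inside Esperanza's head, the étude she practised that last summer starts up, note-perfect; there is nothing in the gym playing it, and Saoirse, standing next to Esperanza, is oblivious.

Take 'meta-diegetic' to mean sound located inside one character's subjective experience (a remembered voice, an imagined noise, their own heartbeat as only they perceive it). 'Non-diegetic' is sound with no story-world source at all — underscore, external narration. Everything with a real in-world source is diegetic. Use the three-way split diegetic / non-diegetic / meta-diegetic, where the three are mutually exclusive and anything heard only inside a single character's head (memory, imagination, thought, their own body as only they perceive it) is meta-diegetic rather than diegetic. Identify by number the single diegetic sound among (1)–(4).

1

(1) ambient/room sound belonging to the story's physical space → diegetic.
Sound (2): it has no source in the story world and no character can hear it — it's underscore, so non-diegetic.
(3) is non-diegetic: nothing in the scene produces it; it's an accent added for the audience.
Sound (4): remembered music, private to Esperanza — Saoirse is oblivious because it isn't in the room, so meta-diegetic.
Only (1) is diegetic.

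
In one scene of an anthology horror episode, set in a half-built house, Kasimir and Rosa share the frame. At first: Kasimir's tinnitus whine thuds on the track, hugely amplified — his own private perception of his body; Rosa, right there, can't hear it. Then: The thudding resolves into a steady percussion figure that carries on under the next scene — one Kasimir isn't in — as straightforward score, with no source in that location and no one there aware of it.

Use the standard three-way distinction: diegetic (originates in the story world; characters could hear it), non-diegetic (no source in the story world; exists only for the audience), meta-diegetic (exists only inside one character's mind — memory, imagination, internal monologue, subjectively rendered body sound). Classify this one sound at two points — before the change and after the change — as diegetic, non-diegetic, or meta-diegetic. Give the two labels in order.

meta-diegetic, non-diegetic

Before the change: it's Kasimir's subjective body sound, inaudible to Rosa → meta-diegetic.
After the change: detached from Kasimir and playing as sourceless score over a scene he isn't in — for the audience only → non-diegetic.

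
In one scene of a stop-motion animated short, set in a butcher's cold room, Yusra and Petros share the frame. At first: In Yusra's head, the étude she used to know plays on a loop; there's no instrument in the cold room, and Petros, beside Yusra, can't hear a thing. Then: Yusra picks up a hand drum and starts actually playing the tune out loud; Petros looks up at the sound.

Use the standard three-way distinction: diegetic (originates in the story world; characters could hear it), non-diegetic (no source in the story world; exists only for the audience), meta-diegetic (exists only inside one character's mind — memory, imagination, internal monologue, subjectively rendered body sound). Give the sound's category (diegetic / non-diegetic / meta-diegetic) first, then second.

First: the tune exists only as Yusra's private memory; Petros can't hear it → meta-diegetic.
Second: Yusra is now producing it live on a hand drum, in the room, and Petros hears it → diegetic.

meta-diegetic, diegetic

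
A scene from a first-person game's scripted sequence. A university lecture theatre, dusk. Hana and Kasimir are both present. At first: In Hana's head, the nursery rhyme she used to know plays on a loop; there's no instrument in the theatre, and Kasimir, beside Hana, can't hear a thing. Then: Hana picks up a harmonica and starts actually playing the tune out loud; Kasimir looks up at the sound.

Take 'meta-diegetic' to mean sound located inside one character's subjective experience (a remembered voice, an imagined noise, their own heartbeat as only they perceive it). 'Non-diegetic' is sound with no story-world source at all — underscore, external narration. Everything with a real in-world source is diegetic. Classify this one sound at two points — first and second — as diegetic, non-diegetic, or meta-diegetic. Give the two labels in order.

First: the tune exists only as Hana's private memory; Kasimir can't hear it → meta-diegetic.
Second: Hana is now producing it live on a harmonica, in the room, and Kasimir hears it → diegetic.

meta-diegetic, diegetic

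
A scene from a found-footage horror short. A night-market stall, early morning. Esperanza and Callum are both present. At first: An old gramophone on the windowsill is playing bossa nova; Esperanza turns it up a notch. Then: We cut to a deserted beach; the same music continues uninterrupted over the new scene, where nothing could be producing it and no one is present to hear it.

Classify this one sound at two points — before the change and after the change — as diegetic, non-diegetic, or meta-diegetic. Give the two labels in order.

diegetic, non-diegetic

Before the change: an old gramophone is a real in-scene source and Esperanza reacts to it → diegetic.
After the change: there is no longer any in-world source and no one can hear it — it has become underscore → non-diegetic.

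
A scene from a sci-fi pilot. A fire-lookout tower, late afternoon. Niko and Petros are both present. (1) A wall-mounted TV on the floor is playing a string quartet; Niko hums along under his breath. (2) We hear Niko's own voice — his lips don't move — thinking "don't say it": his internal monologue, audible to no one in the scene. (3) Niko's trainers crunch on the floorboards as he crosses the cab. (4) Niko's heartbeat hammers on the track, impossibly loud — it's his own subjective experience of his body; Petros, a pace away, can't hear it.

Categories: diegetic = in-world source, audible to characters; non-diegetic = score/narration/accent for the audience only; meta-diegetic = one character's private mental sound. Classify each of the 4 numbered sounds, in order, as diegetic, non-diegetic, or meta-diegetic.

(1) is diegetic: source music from a wall-mounted TV, which exists in the story world.
Sound (2): it's Niko's unspoken thought, heard only by the audience via his subjectivity, so meta-diegetic.
(3) it's the physical sound of Niko moving in the space → diegetic.
(4) point-of-audition from inside Niko's body; not a sound in the room → meta-diegetic.

diegetic, meta-diegetic, diegetic, meta-diegetic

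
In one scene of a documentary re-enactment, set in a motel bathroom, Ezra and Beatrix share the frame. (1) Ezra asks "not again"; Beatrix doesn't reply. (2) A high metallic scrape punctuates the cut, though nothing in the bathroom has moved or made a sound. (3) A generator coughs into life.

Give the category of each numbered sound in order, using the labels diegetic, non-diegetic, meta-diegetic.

Sound (1): spoken by a character present in the story world, so diegetic.
(2) an editorial stinger — it belongs to the cut, not the story world → non-diegetic.
(3) an in-world source (a generator); characters could hear it → diegetic.

diegetic, non-diegetic, diegetic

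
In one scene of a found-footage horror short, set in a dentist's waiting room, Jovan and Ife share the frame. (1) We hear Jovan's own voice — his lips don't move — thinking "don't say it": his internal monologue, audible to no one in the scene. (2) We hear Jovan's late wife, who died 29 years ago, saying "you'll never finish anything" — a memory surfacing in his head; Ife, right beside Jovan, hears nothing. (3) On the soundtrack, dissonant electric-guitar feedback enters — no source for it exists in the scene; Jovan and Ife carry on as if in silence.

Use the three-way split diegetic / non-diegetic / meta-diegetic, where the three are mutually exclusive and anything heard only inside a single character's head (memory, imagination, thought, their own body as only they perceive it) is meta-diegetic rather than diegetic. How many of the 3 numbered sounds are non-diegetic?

Sound (1): it's Jovan's unspoken thought, heard only by the audience via his subjectivity, so meta-diegetic.
(2) is meta-diegetic: the voice is a memory playing only inside Jovan's mind; Ife can't hear it.
(3) is non-diegetic: nothing in the waiting room produces it and the characters don't hear it — pure soundtrack.
Non-diegetic: (3) — that's 1.

1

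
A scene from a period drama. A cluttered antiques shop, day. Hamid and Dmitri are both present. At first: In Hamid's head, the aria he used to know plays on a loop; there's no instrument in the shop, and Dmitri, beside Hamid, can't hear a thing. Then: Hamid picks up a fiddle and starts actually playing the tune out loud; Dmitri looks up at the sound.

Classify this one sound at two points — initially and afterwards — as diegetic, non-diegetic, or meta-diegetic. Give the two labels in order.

Initially: the tune exists only as Hamid's private memory; Dmitri can't hear it → meta-diegetic.
Afterwards: Hamid is now producing it live on a fiddle, in the room, and Dmitri hears it → diegetic.

meta-diegetic, diegetic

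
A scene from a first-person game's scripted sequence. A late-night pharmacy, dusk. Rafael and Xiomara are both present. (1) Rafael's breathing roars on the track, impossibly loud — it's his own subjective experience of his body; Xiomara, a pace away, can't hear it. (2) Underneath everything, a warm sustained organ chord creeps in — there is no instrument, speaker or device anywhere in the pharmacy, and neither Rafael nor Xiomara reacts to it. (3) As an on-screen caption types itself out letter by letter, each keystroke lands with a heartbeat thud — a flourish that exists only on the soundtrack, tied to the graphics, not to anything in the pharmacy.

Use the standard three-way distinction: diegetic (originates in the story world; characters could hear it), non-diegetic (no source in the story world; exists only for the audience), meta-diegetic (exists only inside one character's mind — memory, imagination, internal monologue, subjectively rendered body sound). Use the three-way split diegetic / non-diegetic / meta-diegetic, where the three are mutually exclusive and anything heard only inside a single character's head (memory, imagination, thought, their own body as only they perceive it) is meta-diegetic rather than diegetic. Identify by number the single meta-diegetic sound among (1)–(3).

1

(1) is meta-diegetic: a subjective body sound — Rafael's private perception, inaudible to Xiomara.
(2) nothing in the pharmacy produces it and the characters don't hear it — pure soundtrack → non-diegetic.
(3) sound married to a title/caption — outside the diegesis by definition → non-diegetic.
Only (1) is meta-diegetic.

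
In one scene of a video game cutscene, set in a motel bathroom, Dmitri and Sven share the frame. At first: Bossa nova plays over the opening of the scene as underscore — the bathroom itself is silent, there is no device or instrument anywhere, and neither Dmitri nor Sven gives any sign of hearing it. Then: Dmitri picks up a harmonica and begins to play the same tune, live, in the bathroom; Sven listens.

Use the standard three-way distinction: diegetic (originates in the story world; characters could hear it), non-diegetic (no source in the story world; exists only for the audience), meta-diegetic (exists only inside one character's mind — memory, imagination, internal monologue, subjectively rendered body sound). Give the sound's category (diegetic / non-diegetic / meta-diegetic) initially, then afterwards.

Initially: no in-world source exists and no character can hear it — underscore → non-diegetic.
Afterwards: a harmonica is now a real source in the story world and the characters hear it → diegetic.

non-diegetic, diegetic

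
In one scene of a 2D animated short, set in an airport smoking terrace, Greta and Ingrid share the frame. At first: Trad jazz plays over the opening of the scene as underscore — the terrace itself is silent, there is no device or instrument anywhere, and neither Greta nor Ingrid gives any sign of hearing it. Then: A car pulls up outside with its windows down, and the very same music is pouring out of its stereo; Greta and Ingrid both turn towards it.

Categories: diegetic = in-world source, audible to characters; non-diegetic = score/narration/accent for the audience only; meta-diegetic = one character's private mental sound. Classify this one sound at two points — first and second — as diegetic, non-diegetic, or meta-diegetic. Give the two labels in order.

non-diegetic, diegetic

First: no in-world source exists and no character can hear it — underscore → non-diegetic.
Second: the car stereo is now a real source in the story world and the characters hear it → diegetic.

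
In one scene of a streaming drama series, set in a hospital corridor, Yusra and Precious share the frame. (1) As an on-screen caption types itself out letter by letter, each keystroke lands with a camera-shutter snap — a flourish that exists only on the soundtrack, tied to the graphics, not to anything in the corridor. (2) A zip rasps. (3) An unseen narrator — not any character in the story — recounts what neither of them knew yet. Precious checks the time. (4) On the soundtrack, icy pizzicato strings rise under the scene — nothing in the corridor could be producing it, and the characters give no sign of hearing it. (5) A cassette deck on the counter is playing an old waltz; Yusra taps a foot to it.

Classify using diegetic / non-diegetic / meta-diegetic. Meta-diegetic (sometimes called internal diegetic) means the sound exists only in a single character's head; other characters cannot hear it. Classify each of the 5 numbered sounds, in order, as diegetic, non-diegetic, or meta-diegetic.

(1) it accompanies on-screen graphics, not anything inside the story world → non-diegetic.
(2) the sound comes from a zip physically present in the location → diegetic.
Sound (3): commentary laid over the scene from outside the fiction, so non-diegetic.
Sound (4): it has no source in the story world and no character can hear it — it's underscore, so non-diegetic.
(5) a cassette deck is a physical source in the scene and Yusra reacts to it → diegetic.

non-diegetic, diegetic, non-diegetic, non-diegetic, diegetic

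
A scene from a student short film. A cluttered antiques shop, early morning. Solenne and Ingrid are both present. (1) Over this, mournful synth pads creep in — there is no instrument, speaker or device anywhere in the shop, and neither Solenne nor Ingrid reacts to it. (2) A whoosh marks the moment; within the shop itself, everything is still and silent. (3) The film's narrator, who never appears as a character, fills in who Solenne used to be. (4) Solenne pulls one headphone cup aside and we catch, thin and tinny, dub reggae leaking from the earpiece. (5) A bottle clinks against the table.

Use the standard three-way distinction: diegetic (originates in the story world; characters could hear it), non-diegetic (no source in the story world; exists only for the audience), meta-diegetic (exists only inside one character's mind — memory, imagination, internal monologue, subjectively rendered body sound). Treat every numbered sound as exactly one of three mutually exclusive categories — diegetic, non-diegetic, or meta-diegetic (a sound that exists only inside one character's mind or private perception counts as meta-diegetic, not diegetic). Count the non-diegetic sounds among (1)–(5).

(1) score with no on-screen or off-screen source; it exists for the audience alone → non-diegetic.
(2) is non-diegetic: nothing in the scene produces it; it's an accent added for the audience.
Sound (3): external voice-over — not a character, not heard by anyone in the scene, so non-diegetic.
(4) is diegetic: it's leaking from a physical pair of headphones in the scene.
(5) a bottle is a real object/event in the scene's world → diegetic.
Non-diegetic: (1), (2), (3) — that's 3.

3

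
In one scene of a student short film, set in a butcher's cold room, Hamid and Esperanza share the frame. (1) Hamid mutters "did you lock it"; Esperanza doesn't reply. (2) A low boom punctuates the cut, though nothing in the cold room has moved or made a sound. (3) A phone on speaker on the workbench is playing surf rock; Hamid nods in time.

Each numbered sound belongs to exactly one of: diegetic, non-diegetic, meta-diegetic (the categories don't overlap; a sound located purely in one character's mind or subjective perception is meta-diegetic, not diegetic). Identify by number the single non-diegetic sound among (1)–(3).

(1) is diegetic: spoken by a character present in the story world.
(2) is non-diegetic: it's a sound-design accent with no in-world source; no one in the scene can hear it.
(3) source music from a phone on speaker, which exists in the story world → diegetic.
Only (2) is non-diegetic.

2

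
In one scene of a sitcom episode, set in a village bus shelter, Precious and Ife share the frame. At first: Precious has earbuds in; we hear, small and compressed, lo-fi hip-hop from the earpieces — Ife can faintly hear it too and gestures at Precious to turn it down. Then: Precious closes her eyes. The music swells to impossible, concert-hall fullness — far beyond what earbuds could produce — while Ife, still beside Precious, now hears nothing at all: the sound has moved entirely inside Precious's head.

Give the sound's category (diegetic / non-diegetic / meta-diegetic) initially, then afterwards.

diegetic, meta-diegetic

Initially: the earbuds are a physical source both characters can hear → diegetic.
Afterwards: the music now exists only as Precious's subjective experience; Ife can no longer hear it → meta-diegetic.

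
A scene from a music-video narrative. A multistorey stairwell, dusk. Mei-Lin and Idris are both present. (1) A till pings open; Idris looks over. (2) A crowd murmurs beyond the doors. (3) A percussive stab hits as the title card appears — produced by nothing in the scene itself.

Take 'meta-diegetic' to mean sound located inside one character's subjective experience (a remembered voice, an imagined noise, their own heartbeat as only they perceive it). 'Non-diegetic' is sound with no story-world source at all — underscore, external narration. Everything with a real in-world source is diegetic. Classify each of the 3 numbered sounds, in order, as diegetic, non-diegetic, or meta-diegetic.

diegetic, diegetic, non-diegetic

(1) is diegetic: an in-world source (a till); characters could hear it.
Sound (2): a crowd is part of the location's real environment, so diegetic.
(3) it's a sound-design accent with no in-world source; no one in the scene can hear it → non-diegetic.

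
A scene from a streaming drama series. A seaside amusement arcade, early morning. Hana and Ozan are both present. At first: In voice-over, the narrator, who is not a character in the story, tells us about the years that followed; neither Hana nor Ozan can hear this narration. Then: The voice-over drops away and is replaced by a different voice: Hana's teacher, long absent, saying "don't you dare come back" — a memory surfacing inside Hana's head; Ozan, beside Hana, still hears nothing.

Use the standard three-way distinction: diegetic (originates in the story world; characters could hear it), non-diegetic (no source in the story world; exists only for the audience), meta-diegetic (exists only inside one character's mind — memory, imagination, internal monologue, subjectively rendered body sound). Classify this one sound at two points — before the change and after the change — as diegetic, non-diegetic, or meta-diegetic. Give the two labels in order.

non-diegetic, meta-diegetic

Before the change: the external narrator addresses only the audience — outside the story world → non-diegetic.
After the change: the replacement voice is a memory inside Hana's mind specifically → meta-diegetic.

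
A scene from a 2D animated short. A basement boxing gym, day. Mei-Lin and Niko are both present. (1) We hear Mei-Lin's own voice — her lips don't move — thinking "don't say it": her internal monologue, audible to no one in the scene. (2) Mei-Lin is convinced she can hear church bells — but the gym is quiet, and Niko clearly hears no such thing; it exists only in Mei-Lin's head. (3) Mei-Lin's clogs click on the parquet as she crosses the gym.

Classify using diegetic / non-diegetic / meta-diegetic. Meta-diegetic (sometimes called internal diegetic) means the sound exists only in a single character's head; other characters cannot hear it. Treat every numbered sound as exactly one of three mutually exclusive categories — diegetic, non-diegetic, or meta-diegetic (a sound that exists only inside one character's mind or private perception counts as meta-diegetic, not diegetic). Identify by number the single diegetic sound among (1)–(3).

(1) is meta-diegetic: it's Mei-Lin's unspoken thought, heard only by the audience via her subjectivity.
(2) Mei-Lin alone 'hears' it — an imagined sound, not present in the space → meta-diegetic.
(3) Mei-Lin's footsteps are produced in the story world → diegetic.
Only (3) is diegetic.

3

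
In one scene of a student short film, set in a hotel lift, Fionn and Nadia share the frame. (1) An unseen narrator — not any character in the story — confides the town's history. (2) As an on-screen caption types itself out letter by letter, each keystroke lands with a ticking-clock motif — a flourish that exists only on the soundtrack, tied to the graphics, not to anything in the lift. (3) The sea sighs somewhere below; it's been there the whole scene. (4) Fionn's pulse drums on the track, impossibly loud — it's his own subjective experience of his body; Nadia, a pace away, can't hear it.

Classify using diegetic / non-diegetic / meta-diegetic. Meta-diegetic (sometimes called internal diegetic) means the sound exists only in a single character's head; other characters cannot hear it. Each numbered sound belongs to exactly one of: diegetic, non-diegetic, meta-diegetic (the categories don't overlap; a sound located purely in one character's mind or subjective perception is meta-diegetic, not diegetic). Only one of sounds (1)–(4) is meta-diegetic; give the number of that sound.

4

Sound (1): external voice-over — not a character, not heard by anyone in the scene, so non-diegetic.
(2) the caption isn't part of the story world, so neither is the sound tied to it → non-diegetic.
(3) is diegetic: the sea is part of the location's real environment.
(4) it's Fionn's internal bodily sensation rendered as sound; only Fionn 'hears' it → meta-diegetic.
Only (4) is meta-diegetic.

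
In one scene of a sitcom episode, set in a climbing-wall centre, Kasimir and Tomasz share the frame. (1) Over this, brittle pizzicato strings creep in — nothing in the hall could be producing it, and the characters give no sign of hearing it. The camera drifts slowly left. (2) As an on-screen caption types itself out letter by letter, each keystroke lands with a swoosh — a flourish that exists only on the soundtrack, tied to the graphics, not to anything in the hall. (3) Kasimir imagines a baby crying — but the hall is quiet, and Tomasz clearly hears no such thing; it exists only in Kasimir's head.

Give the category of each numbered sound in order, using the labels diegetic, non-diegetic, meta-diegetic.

(1) is non-diegetic: score with no on-screen or off-screen source; it exists for the audience alone.
Sound (2): sound married to a title/caption — outside the diegesis by definition, so non-diegetic.
(3) is meta-diegetic: the sound is imagined by Kasimir; nothing in the story world is producing it and Tomasz can't hear it.

non-diegetic, non-diegetic, meta-diegetic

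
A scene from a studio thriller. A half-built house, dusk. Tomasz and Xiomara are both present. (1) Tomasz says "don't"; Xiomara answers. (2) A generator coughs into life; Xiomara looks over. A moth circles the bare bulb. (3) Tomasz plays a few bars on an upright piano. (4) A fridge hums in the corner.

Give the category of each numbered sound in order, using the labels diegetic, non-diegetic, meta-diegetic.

diegetic, diegetic, diegetic, diegetic

(1) is diegetic: Tomasz is a character speaking aloud in the scene.
(2) is diegetic: an in-world source (a generator); characters could hear it.
(3) a character is playing an upright piano on screen → diegetic.
(4) is diegetic: a fridge is part of the location's real environment.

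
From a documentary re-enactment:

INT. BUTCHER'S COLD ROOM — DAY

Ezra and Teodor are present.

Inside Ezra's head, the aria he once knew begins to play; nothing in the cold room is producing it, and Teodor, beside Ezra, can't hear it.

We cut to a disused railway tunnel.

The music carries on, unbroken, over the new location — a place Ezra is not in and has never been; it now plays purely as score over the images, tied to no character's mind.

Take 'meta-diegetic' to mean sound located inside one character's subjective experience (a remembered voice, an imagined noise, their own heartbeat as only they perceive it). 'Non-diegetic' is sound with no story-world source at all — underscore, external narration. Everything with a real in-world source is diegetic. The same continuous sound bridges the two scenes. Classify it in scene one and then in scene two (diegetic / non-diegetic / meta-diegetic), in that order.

meta-diegetic, non-diegetic

Scene one: the music exists only inside Ezra's mind; Teodor can't hear it → meta-diegetic.
Scene two: it's detached from Ezra entirely and plays over unrelated images with no in-world source — conventional underscore → non-diegetic.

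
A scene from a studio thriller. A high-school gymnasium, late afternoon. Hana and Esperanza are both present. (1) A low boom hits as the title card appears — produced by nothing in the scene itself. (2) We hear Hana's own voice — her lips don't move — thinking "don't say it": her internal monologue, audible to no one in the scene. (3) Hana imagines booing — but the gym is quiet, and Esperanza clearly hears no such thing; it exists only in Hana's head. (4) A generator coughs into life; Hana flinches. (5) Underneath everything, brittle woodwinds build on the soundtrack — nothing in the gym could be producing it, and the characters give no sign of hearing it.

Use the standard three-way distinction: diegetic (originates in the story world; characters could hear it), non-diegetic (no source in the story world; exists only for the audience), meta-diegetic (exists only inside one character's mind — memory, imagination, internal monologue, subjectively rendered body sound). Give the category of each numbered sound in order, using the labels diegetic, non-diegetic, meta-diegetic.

(1) nothing in the scene produces it; it's an accent added for the audience → non-diegetic.
Sound (2): it's Hana's unspoken thought, heard only by the audience via her subjectivity, so meta-diegetic.
(3) Hana alone 'hears' it — an imagined sound, not present in the space → meta-diegetic.
Sound (4): an in-world source (a generator); characters could hear it, so diegetic.
Sound (5): score with no on-screen or off-screen source; it exists for the audience alone, so non-diegetic.

non-diegetic, meta-diegetic, meta-diegetic, diegetic, non-diegetic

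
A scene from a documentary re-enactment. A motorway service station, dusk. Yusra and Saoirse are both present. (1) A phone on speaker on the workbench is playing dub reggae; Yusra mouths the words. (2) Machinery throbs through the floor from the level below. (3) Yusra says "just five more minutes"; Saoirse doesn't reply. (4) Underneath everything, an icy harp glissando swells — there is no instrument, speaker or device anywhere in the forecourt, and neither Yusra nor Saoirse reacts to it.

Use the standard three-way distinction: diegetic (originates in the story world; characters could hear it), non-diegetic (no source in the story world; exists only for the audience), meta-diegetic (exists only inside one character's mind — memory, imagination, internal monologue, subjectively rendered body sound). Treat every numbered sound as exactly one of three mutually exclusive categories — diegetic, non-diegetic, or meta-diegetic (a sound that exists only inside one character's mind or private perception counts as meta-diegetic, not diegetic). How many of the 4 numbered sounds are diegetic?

Sound (1): the music comes from an on-screen device that Yusra responds to, so diegetic.
(2) is diegetic: machinery is part of the location's real environment.
Sound (3): Yusra is a character speaking aloud in the scene, so diegetic.
Sound (4): score with no on-screen or off-screen source; it exists for the audience alone, so non-diegetic.
So 3 of the 4 are diegetic: (1), (2), (3).

3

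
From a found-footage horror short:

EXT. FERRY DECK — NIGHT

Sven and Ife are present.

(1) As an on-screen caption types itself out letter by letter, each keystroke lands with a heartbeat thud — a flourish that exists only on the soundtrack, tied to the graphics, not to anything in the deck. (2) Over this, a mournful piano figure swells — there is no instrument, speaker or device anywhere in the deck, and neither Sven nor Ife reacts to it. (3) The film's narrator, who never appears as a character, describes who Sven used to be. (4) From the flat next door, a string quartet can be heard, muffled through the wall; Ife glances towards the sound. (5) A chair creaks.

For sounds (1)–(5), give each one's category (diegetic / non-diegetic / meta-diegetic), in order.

non-diegetic, non-diegetic, non-diegetic, diegetic, diegetic

(1) the caption isn't part of the story world, so neither is the sound tied to it → non-diegetic.
Sound (2): it has no source in the story world and no character can hear it — it's underscore, so non-diegetic.
(3) the narrator exists outside the story world, addressing only the audience → non-diegetic.
(4) off-screen diegetic: the source is out of frame but still in the story's space → diegetic.
(5) a chair is a real object/event in the scene's world → diegetic.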